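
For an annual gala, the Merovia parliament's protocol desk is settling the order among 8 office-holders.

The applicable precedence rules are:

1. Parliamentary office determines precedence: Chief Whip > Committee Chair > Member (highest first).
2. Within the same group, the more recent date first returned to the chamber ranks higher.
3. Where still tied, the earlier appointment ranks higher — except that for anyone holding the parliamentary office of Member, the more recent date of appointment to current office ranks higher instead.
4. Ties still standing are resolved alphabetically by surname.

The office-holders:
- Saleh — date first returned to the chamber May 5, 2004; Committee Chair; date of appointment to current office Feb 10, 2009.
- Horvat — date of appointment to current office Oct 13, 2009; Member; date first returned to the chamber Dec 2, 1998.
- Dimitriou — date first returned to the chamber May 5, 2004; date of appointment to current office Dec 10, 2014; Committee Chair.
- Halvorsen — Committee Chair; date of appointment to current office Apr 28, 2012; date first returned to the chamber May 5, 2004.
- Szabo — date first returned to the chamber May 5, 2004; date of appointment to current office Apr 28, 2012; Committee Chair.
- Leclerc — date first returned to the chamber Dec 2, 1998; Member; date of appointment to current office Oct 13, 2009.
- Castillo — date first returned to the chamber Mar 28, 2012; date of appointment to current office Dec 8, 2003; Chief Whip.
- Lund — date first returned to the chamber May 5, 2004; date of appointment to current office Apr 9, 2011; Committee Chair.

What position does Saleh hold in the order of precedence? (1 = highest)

By parliamentary office: Castillo (Chief Whip); then Saleh, Lund, Halvorsen, Szabo and Dimitriou (Committee Chair); then Horvat and Leclerc (Member).
Saleh, Lund, Halvorsen, Szabo and Dimitriou all have date first returned to the chamber May 5, 2004, so the next rule applies.
Among Saleh, Lund, Halvorsen, Szabo and Dimitriou, by date of appointment to current office (earlier first): Saleh (Feb 10, 2009) before Lund (Apr 9, 2011) before Halvorsen and Szabo (Apr 28, 2012) before Dimitriou (Dec 10, 2014).
Among Halvorsen and Szabo, alphabetically by surname: Halvorsen before Szabo.
Horvat and Leclerc both have date first returned to the chamber Dec 2, 1998, so the next rule applies.
Horvat and Leclerc both have date of appointment to current office Oct 13, 2009, so the next rule applies.
Among Horvat and Leclerc, alphabetically by surname: Horvat before Leclerc.
Order: Castillo, Saleh, Lund, Halvorsen, Szabo, Dimitriou, Horvat, Leclerc. So position 2.

2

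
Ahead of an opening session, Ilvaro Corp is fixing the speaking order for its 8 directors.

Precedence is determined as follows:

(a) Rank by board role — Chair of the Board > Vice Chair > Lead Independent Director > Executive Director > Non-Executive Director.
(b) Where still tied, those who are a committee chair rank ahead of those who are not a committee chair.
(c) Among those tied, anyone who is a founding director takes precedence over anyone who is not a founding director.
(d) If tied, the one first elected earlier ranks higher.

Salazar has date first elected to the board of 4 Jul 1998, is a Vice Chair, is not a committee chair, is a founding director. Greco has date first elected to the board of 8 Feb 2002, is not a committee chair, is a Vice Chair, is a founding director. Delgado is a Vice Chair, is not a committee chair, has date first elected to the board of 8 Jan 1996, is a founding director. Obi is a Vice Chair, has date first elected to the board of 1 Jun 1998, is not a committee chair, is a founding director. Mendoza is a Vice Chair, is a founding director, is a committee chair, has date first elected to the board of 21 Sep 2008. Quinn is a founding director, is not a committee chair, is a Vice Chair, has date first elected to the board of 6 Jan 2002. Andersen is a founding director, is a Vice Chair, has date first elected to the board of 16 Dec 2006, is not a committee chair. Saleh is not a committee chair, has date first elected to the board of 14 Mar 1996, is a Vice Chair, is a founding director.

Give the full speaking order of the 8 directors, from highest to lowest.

Mendoza, Delgado, Saleh, Obi, Salazar, Quinn, Greco, Andersen

By board role: Mendoza, Delgado, Saleh, Obi, Salazar, Quinn, Greco and Andersen (Vice Chair).
Among Mendoza, Delgado, Saleh, Obi, Salazar, Quinn, Greco and Andersen, a committee chair before not a committee chair: Mendoza (a committee chair) before Delgado, Saleh, Obi, Salazar, Quinn, Greco and Andersen (not a committee chair).
Delgado, Saleh, Obi, Salazar, Quinn, Greco and Andersen are each a founding director, so the next rule applies.
Among Delgado, Saleh, Obi, Salazar, Quinn, Greco and Andersen, by date first elected to the board (earlier first): Delgado (8 Jan 1996) before Saleh (14 Mar 1996) before Obi (1 Jun 1998) before Salazar (4 Jul 1998) before Quinn (6 Jan 2002) before Greco (8 Feb 2002) before Andersen (16 Dec 2006).
Full order: Mendoza, Delgado, Saleh, Obi, Salazar, Quinn, Greco, Andersen.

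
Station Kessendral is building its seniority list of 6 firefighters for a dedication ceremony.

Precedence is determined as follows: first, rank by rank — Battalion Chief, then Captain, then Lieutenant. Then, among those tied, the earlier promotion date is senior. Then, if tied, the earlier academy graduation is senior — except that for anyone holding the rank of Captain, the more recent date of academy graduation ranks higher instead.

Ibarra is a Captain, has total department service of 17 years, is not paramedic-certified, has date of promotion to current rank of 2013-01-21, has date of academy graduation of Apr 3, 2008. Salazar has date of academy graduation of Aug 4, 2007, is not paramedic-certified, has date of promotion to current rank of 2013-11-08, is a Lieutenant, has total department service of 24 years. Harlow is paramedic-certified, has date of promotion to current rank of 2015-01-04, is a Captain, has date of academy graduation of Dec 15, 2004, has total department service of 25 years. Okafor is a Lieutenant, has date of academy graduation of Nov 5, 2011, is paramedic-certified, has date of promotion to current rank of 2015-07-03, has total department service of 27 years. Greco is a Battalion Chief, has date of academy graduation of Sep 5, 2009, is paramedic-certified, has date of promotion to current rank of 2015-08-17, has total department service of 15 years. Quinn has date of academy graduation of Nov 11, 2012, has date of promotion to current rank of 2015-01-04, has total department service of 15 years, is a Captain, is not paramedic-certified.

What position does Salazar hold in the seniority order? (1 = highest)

By rank: Greco (Battalion Chief); then Ibarra, Quinn and Harlow (Captain); then Salazar and Okafor (Lieutenant).
Among Ibarra, Quinn and Harlow, by date of promotion to current rank (earlier first): Ibarra (2013-01-21) before Quinn and Harlow (2015-01-04).
Among Quinn and Harlow, by date of academy graduation (later first) (reversed rule for this group): Quinn (Nov 11, 2012) before Harlow (Dec 15, 2004).
Among Salazar and Okafor, by date of promotion to current rank (earlier first): Salazar (2013-11-08) before Okafor (2015-07-03).
Order: Greco, Ibarra, Quinn, Harlow, Salazar, Okafor. So position 5.

5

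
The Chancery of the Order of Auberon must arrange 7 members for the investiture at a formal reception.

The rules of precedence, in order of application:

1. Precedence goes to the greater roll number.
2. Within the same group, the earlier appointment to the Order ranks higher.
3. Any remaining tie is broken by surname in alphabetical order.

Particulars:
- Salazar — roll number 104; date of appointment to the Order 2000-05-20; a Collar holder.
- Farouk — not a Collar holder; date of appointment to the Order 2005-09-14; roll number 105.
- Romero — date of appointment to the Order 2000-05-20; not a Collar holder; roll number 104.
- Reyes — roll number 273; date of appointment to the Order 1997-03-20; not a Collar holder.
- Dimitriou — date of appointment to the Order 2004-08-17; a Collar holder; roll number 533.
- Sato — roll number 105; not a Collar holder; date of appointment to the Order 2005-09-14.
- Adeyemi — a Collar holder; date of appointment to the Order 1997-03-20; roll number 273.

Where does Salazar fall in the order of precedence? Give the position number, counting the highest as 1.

By roll number (higher first): Dimitriou (533); then Adeyemi and Reyes (both 273); then Farouk and Sato (both 105); then Romero and Salazar (both 104).
Adeyemi and Reyes both have date of appointment to the Order 1997-03-20, so the next rule applies.
Among Adeyemi and Reyes, alphabetically by surname: Adeyemi before Reyes.
Farouk and Sato both have date of appointment to the Order 2005-09-14, so the next rule applies.
Among Farouk and Sato, alphabetically by surname: Farouk before Sato.
Romero and Salazar both have date of appointment to the Order 2000-05-20, so the next rule applies.
Among Romero and Salazar, alphabetically by surname: Romero before Salazar.
Order: Dimitriou, Adeyemi, Reyes, Farouk, Sato, Romero, Salazar. So position 7.

7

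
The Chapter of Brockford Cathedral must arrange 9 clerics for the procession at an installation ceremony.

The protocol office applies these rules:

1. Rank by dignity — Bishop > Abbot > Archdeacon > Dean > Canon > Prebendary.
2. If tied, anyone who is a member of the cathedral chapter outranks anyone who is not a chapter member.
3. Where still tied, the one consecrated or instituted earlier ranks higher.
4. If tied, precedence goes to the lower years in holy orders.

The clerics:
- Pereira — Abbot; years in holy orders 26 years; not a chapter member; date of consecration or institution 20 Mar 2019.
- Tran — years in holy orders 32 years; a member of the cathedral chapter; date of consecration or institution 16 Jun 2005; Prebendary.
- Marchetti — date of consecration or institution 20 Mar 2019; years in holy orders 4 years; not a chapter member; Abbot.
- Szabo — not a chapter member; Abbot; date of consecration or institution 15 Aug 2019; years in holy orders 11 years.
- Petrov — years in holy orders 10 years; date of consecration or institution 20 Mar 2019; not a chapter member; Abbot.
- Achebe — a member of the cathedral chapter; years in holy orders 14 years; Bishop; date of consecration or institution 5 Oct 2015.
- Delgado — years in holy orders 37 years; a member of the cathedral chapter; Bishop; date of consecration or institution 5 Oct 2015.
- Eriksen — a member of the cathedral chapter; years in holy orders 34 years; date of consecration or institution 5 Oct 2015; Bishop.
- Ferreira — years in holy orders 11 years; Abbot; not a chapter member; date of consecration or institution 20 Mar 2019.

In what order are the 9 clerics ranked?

Achebe, Eriksen, Delgado, Marchetti, Petrov, Ferreira, Pereira, Szabo, Tran

By dignity: Achebe, Eriksen and Delgado (Bishop); then Marchetti, Petrov, Ferreira, Pereira and Szabo (Abbot); then Tran (Prebendary).
Achebe, Eriksen and Delgado are each a member of the cathedral chapter, so the next rule applies.
Achebe, Eriksen and Delgado all have date of consecration or institution 5 Oct 2015, so the next rule applies.
Among Achebe, Eriksen and Delgado, by years in holy orders (lower first): Achebe (14 years) before Eriksen (34 years) before Delgado (37 years).
Marchetti, Petrov, Ferreira, Pereira and Szabo are each not a chapter member, so the next rule applies.
Among Marchetti, Petrov, Ferreira, Pereira and Szabo, by date of consecration or institution (earlier first): Marchetti, Petrov, Ferreira and Pereira (20 Mar 2019) before Szabo (15 Aug 2019).
Among Marchetti, Petrov, Ferreira and Pereira, by years in holy orders (lower first): Marchetti (4 years) before Petrov (10 years) before Ferreira (11 years) before Pereira (26 years).
Full order: Achebe, Eriksen, Delgado, Marchetti, Petrov, Ferreira, Pereira, Szabo, Tran.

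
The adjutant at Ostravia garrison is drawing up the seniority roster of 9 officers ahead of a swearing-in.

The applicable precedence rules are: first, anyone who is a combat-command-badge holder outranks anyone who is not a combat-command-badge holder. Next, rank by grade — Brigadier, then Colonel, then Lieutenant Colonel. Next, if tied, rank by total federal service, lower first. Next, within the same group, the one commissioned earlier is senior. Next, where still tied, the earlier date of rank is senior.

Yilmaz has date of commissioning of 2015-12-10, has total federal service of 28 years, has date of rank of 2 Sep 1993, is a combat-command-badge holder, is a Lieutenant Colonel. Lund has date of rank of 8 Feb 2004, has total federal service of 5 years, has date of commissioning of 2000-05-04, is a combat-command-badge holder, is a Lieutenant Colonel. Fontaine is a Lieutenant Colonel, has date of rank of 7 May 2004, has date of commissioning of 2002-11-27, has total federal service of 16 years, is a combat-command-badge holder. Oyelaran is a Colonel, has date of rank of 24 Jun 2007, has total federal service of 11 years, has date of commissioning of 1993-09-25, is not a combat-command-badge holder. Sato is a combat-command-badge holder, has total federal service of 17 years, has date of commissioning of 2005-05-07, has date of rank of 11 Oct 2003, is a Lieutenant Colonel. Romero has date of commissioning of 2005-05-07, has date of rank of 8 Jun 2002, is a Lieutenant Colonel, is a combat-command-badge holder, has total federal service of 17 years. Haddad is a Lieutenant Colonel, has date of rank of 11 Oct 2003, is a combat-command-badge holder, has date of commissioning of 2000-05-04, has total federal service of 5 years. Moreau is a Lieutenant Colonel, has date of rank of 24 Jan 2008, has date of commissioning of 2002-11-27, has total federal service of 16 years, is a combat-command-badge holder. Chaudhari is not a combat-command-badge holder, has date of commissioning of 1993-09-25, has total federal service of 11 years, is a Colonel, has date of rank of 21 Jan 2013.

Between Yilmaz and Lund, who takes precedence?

By the first rule: Haddad, Lund, Fontaine, Moreau, Romero, Sato and Yilmaz (each a combat-command-badge holder); then Oyelaran and Chaudhari (both not a combat-command-badge holder).
Haddad, Lund, Fontaine, Moreau, Romero, Sato and Yilmaz are each Lieutenant Colonel, so the next rule applies.
Among Haddad, Lund, Fontaine, Moreau, Romero, Sato and Yilmaz, by total federal service (lower first): Haddad and Lund (5 years) before Fontaine and Moreau (16 years) before Romero and Sato (17 years) before Yilmaz (28 years).
Haddad and Lund both have date of commissioning 2000-05-04, so the next rule applies.
Among Haddad and Lund, by date of rank (earlier first): Haddad (11 Oct 2003) before Lund (8 Feb 2004).
Fontaine and Moreau both have date of commissioning 2002-11-27, so the next rule applies.
Among Fontaine and Moreau, by date of rank (earlier first): Fontaine (7 May 2004) before Moreau (24 Jan 2008).
Romero and Sato both have date of commissioning 2005-05-07, so the next rule applies.
Among Romero and Sato, by date of rank (earlier first): Romero (8 Jun 2002) before Sato (11 Oct 2003).
Oyelaran and Chaudhari are each Colonel, so the next rule applies.
Oyelaran and Chaudhari both have total federal service 11 years, so the next rule applies.
Oyelaran and Chaudhari both have date of commissioning 1993-09-25, so the next rule applies.
Among Oyelaran and Chaudhari, by date of rank (earlier first): Oyelaran (24 Jun 2007) before Chaudhari (21 Jan 2013).
So Lund takes precedence.

Lund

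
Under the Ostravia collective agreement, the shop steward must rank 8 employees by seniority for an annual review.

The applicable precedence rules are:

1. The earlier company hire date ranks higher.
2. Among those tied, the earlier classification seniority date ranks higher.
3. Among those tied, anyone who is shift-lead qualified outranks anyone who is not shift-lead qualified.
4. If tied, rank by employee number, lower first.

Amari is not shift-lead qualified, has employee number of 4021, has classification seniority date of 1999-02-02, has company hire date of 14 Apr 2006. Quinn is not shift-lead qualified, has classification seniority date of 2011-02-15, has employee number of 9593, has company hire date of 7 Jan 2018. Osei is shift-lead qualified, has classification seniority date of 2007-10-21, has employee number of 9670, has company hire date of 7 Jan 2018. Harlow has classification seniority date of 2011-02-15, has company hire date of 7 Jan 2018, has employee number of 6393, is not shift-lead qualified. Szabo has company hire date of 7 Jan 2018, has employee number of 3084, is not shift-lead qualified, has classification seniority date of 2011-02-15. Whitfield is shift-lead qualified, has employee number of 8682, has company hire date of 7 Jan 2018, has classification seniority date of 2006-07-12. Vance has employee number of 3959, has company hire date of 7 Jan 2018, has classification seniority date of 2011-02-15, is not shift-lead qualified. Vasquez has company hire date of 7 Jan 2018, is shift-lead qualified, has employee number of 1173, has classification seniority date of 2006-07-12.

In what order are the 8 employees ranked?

Amari, Vasquez, Whitfield, Osei, Szabo, Vance, Harlow, Quinn

By company hire date (earlier first): Amari (14 Apr 2006); then Vasquez, Whitfield, Osei, Szabo, Vance, Harlow and Quinn (each 7 Jan 2018).
Among Vasquez, Whitfield, Osei, Szabo, Vance, Harlow and Quinn, by classification seniority date (earlier first): Vasquez and Whitfield (2006-07-12) before Osei (2007-10-21) before Szabo, Vance, Harlow and Quinn (2011-02-15).
Vasquez and Whitfield are each shift-lead qualified, so the next rule applies.
Among Vasquez and Whitfield, by employee number (lower first): Vasquez (1173) before Whitfield (8682).
Szabo, Vance, Harlow and Quinn are each not shift-lead qualified, so the next rule applies.
Among Szabo, Vance, Harlow and Quinn, by employee number (lower first): Szabo (3084) before Vance (3959) before Harlow (6393) before Quinn (9593).
Full order: Amari, Vasquez, Whitfield, Osei, Szabo, Vance, Harlow, Quinn.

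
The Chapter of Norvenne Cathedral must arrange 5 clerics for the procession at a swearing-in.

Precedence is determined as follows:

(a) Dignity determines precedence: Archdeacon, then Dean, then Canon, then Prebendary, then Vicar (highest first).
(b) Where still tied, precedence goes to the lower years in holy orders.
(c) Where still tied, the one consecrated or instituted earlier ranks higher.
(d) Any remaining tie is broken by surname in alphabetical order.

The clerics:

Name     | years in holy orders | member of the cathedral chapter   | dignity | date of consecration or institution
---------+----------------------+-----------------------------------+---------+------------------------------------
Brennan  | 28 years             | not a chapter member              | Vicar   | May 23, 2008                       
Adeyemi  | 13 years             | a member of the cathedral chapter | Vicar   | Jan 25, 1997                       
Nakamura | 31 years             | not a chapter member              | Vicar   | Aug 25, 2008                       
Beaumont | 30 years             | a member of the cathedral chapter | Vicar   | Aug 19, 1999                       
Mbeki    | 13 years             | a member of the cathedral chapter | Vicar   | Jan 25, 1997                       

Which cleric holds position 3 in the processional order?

Brennan

By dignity: Adeyemi, Mbeki, Brennan, Beaumont and Nakamura (Vicar).
Among Adeyemi, Mbeki, Brennan, Beaumont and Nakamura, by years in holy orders (lower first): Adeyemi and Mbeki (13 years) before Brennan (28 years) before Beaumont (30 years) before Nakamura (31 years).
Adeyemi and Mbeki both have date of consecration or institution Jan 25, 1997, so the next rule applies.
Among Adeyemi and Mbeki, alphabetically by surname: Adeyemi before Mbeki.
Order: Adeyemi, Mbeki, Brennan, Beaumont, Nakamura.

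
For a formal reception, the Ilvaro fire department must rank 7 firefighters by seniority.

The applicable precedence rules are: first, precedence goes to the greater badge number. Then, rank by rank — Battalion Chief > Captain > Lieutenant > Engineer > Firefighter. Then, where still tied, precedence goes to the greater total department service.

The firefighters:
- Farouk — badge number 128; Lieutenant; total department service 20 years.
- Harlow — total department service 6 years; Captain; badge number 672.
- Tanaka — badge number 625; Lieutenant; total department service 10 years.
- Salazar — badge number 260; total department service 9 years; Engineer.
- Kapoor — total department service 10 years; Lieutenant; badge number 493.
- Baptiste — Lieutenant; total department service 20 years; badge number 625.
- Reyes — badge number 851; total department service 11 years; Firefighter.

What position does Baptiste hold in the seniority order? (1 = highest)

3

By badge number (higher first): Reyes (851); then Harlow (672); then Baptiste and Tanaka (both 625); then Kapoor (493); then Salazar (260); then Farouk (128).
Baptiste and Tanaka are each Lieutenant, so the next rule applies.
Among Baptiste and Tanaka, by total department service (higher first): Baptiste (20 years) before Tanaka (10 years).
Order: Reyes, Harlow, Baptiste, Tanaka, Kapoor, Salazar, Farouk. So position 3.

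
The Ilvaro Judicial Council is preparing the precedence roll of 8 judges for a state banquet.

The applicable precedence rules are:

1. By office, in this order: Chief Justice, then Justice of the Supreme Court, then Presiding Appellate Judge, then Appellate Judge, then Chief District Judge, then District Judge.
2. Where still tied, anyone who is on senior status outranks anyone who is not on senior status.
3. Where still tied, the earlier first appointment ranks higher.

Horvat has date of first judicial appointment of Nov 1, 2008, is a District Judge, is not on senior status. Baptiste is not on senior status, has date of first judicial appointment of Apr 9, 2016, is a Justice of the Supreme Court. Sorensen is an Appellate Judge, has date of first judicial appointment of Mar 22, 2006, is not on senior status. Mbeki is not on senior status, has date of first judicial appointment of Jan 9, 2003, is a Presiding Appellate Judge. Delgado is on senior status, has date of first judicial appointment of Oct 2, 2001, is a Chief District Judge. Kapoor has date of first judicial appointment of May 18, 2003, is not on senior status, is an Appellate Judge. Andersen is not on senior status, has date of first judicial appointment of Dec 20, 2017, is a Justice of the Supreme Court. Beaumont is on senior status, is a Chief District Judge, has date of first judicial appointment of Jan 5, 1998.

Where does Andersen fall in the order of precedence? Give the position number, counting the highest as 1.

By office: Baptiste and Andersen (Justice of the Supreme Court); then Mbeki (Presiding Appellate Judge); then Kapoor and Sorensen (Appellate Judge); then Beaumont and Delgado (Chief District Judge); then Horvat (District Judge).
Baptiste and Andersen are each not on senior status, so the next rule applies.
Among Baptiste and Andersen, by date of first judicial appointment (earlier first): Baptiste (Apr 9, 2016) before Andersen (Dec 20, 2017).
Kapoor and Sorensen are each not on senior status, so the next rule applies.
Among Kapoor and Sorensen, by date of first judicial appointment (earlier first): Kapoor (May 18, 2003) before Sorensen (Mar 22, 2006).
Beaumont and Delgado are each on senior status, so the next rule applies.
Among Beaumont and Delgado, by date of first judicial appointment (earlier first): Beaumont (Jan 5, 1998) before Delgado (Oct 2, 2001).
Order: Baptiste, Andersen, Mbeki, Kapoor, Sorensen, Beaumont, Delgado, Horvat. So position 2.

2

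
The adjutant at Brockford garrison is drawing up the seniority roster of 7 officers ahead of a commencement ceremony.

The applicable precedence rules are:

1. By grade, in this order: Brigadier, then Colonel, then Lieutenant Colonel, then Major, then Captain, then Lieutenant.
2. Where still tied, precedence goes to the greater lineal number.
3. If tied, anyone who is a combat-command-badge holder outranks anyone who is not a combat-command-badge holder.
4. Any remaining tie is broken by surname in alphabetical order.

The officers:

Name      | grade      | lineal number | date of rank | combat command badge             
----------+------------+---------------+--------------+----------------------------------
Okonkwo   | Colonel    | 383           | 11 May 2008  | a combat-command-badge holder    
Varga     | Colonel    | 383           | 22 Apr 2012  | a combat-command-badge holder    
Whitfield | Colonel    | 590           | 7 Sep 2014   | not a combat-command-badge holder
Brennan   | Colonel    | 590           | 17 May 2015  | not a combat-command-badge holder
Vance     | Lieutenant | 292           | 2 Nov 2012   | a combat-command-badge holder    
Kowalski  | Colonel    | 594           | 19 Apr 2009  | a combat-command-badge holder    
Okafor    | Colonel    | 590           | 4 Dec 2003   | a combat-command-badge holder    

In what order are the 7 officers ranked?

Kowalski, Okafor, Brennan, Whitfield, Okonkwo, Varga, Vance

By grade: Kowalski, Okafor, Brennan, Whitfield, Okonkwo and Varga (Colonel); then Vance (Lieutenant).
Among Kowalski, Okafor, Brennan, Whitfield, Okonkwo and Varga, by lineal number (higher first): Kowalski (594) before Okafor, Brennan and Whitfield (590) before Okonkwo and Varga (383).
Among Okafor, Brennan and Whitfield, a combat-command-badge holder before not a combat-command-badge holder: Okafor (a combat-command-badge holder) before Brennan and Whitfield (not a combat-command-badge holder).
Among Brennan and Whitfield, alphabetically by surname: Brennan before Whitfield.
Okonkwo and Varga are each a combat-command-badge holder, so the next rule applies.
Among Okonkwo and Varga, alphabetically by surname: Okonkwo before Varga.
Full order: Kowalski, Okafor, Brennan, Whitfield, Okonkwo, Varga, Vance.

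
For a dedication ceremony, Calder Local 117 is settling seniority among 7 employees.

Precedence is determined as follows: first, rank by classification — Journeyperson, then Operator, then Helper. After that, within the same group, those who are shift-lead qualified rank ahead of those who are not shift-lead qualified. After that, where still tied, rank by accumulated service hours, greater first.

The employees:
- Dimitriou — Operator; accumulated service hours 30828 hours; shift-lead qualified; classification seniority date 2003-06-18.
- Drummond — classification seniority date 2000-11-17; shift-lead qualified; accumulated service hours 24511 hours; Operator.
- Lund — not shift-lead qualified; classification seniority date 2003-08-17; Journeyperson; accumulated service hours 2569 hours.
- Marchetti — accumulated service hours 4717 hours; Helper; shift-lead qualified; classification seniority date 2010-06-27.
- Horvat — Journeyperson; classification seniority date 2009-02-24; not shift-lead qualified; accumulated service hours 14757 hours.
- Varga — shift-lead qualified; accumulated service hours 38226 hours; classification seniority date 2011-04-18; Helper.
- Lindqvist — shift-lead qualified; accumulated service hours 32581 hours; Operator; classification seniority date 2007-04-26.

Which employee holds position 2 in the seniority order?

By classification: Horvat and Lund (Journeyperson); then Lindqvist, Dimitriou and Drummond (Operator); then Varga and Marchetti (Helper).
Horvat and Lund are each not shift-lead qualified, so the next rule applies.
Among Horvat and Lund, by accumulated service hours (higher first): Horvat (14757 hours) before Lund (2569 hours).
Lindqvist, Dimitriou and Drummond are each shift-lead qualified, so the next rule applies.
Among Lindqvist, Dimitriou and Drummond, by accumulated service hours (higher first): Lindqvist (32581 hours) before Dimitriou (30828 hours) before Drummond (24511 hours).
Varga and Marchetti are each shift-lead qualified, so the next rule applies.
Among Varga and Marchetti, by accumulated service hours (higher first): Varga (38226 hours) before Marchetti (4717 hours).
Order: Horvat, Lund, Lindqvist, Dimitriou, Drummond, Varga, Marchetti.

Lund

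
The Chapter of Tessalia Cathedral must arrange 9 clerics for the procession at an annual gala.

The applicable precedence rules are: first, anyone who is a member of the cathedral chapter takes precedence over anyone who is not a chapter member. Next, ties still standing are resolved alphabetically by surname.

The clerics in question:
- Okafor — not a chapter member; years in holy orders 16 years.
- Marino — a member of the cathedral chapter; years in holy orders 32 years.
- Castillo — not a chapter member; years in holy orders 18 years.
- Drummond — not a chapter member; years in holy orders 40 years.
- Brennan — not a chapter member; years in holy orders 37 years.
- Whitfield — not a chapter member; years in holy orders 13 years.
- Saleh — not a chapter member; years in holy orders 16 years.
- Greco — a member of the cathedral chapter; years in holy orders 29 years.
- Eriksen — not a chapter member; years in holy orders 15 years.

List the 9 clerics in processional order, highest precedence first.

Greco, Marino, Brennan, Castillo, Drummond, Eriksen, Okafor, Saleh, Whitfield

By the first rule: Greco and Marino (both a member of the cathedral chapter); then Brennan, Castillo, Drummond, Eriksen, Okafor, Saleh and Whitfield (each not a chapter member).
Among Greco and Marino, alphabetically by surname: Greco before Marino.
Among Brennan, Castillo, Drummond, Eriksen, Okafor, Saleh and Whitfield, alphabetically by surname: Brennan before Castillo before Drummond before Eriksen before Okafor before Saleh before Whitfield.
Full order: Greco, Marino, Brennan, Castillo, Drummond, Eriksen, Okafor, Saleh, Whitfield.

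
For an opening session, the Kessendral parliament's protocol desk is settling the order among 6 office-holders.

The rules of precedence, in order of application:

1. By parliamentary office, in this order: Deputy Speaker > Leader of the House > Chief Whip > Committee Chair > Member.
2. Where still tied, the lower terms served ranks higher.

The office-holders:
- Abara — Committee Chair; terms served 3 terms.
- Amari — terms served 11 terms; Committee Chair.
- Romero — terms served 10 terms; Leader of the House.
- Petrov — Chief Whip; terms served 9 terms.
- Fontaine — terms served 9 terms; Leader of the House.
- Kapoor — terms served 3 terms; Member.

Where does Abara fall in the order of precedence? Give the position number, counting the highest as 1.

By parliamentary office: Fontaine and Romero (Leader of the House); then Petrov (Chief Whip); then Abara and Amari (Committee Chair); then Kapoor (Member).
Among Fontaine and Romero, by terms served (lower first): Fontaine (9 terms) before Romero (10 terms).
Among Abara and Amari, by terms served (lower first): Abara (3 terms) before Amari (11 terms).
Order: Fontaine, Romero, Petrov, Abara, Amari, Kapoor. So position 4.

4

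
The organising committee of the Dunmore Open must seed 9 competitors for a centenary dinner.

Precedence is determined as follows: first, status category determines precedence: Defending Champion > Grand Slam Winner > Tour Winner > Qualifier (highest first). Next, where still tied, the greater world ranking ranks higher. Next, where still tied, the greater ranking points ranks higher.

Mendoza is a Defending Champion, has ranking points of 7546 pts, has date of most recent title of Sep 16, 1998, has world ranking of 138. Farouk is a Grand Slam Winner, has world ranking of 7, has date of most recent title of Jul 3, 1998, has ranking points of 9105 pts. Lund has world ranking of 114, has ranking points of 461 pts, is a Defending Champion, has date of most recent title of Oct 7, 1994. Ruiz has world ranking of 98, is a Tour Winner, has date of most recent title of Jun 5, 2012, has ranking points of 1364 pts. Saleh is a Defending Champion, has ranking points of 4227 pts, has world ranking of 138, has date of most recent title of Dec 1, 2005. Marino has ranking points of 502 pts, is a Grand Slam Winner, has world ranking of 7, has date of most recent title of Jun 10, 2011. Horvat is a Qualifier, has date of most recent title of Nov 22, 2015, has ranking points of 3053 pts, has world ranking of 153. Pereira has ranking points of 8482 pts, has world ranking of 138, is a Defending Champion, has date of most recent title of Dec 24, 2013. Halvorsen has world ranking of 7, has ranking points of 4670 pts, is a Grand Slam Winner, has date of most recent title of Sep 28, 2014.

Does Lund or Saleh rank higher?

Saleh

By status category: Pereira, Mendoza, Saleh and Lund (Defending Champion); then Farouk, Halvorsen and Marino (Grand Slam Winner); then Ruiz (Tour Winner); then Horvat (Qualifier).
Among Pereira, Mendoza, Saleh and Lund, by world ranking (higher first): Pereira, Mendoza and Saleh (138) before Lund (114).
Among Pereira, Mendoza and Saleh, by ranking points (higher first): Pereira (8482 pts) before Mendoza (7546 pts) before Saleh (4227 pts).
Farouk, Halvorsen and Marino all have world ranking 7, so the next rule applies.
Among Farouk, Halvorsen and Marino, by ranking points (higher first): Farouk (9105 pts) before Halvorsen (4670 pts) before Marino (502 pts).
So Saleh takes precedence.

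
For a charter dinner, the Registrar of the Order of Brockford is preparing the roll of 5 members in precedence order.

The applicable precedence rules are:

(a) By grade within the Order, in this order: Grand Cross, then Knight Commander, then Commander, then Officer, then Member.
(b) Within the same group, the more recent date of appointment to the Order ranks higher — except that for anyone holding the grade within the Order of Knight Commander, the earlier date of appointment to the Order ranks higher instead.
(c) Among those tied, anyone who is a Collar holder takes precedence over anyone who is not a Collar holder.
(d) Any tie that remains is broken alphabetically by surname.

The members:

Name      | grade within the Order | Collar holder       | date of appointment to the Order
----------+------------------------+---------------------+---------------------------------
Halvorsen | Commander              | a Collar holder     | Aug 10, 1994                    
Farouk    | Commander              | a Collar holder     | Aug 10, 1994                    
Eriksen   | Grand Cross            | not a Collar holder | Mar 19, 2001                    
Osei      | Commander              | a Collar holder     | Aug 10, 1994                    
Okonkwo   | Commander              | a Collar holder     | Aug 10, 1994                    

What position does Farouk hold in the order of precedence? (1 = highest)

By grade within the Order: Eriksen (Grand Cross); then Farouk, Halvorsen, Okonkwo and Osei (Commander).
Farouk, Halvorsen, Okonkwo and Osei all have date of appointment to the Order Aug 10, 1994, so the next rule applies.
Farouk, Halvorsen, Okonkwo and Osei are each a Collar holder, so the next rule applies.
Among Farouk, Halvorsen, Okonkwo and Osei, alphabetically by surname: Farouk before Halvorsen before Okonkwo before Osei.
Order: Eriksen, Farouk, Halvorsen, Okonkwo, Osei. So position 2.

2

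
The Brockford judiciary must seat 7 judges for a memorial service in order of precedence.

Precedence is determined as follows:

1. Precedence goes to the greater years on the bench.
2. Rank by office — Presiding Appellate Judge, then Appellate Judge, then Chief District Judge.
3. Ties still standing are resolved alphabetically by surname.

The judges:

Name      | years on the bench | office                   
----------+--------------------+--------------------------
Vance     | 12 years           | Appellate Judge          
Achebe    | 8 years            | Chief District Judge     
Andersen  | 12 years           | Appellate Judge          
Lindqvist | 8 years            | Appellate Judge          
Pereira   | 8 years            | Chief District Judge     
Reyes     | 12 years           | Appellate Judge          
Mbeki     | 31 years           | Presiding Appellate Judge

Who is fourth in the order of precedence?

By years on the bench (higher first): Mbeki (31 years); then Andersen, Reyes and Vance (each 12 years); then Lindqvist, Achebe and Pereira (each 8 years).
Andersen, Reyes and Vance are each Appellate Judge, so the next rule applies.
Among Andersen, Reyes and Vance, alphabetically by surname: Andersen before Reyes before Vance.
Among Lindqvist, Achebe and Pereira, by office: Lindqvist (Appellate Judge) before Achebe and Pereira (Chief District Judge).
Among Achebe and Pereira, alphabetically by surname: Achebe before Pereira.
Order: Mbeki, Andersen, Reyes, Vance, Lindqvist, Achebe, Pereira.

Vance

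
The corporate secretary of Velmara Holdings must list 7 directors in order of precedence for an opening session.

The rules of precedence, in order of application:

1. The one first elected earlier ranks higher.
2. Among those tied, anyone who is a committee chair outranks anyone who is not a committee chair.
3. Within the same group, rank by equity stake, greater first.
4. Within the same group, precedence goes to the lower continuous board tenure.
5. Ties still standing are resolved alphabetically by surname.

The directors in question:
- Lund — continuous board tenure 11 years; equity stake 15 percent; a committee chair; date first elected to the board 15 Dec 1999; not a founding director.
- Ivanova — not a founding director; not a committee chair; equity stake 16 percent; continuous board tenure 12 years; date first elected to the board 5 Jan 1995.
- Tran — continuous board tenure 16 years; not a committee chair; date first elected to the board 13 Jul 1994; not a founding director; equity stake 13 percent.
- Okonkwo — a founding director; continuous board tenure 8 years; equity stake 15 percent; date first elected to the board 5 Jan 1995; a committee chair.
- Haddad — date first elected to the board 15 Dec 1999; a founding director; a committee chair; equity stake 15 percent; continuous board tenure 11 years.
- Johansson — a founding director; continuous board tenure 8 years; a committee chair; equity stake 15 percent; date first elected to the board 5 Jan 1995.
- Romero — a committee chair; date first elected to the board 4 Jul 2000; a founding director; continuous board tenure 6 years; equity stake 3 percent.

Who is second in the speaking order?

By date first elected to the board (earlier first): Tran (13 Jul 1994); then Johansson, Okonkwo and Ivanova (each 5 Jan 1995); then Haddad and Lund (both 15 Dec 1999); then Romero (4 Jul 2000).
Among Johansson, Okonkwo and Ivanova, a committee chair before not a committee chair: Johansson and Okonkwo (a committee chair) before Ivanova (not a committee chair).
Johansson and Okonkwo both have equity stake 15 percent, so the next rule applies.
Johansson and Okonkwo both have continuous board tenure 8 years, so the next rule applies.
Among Johansson and Okonkwo, alphabetically by surname: Johansson before Okonkwo.
Haddad and Lund are each a committee chair, so the next rule applies.
Haddad and Lund both have equity stake 15 percent, so the next rule applies.
Haddad and Lund both have continuous board tenure 11 years, so the next rule applies.
Among Haddad and Lund, alphabetically by surname: Haddad before Lund.
Order: Tran, Johansson, Okonkwo, Ivanova, Haddad, Lund, Romero.

Johansson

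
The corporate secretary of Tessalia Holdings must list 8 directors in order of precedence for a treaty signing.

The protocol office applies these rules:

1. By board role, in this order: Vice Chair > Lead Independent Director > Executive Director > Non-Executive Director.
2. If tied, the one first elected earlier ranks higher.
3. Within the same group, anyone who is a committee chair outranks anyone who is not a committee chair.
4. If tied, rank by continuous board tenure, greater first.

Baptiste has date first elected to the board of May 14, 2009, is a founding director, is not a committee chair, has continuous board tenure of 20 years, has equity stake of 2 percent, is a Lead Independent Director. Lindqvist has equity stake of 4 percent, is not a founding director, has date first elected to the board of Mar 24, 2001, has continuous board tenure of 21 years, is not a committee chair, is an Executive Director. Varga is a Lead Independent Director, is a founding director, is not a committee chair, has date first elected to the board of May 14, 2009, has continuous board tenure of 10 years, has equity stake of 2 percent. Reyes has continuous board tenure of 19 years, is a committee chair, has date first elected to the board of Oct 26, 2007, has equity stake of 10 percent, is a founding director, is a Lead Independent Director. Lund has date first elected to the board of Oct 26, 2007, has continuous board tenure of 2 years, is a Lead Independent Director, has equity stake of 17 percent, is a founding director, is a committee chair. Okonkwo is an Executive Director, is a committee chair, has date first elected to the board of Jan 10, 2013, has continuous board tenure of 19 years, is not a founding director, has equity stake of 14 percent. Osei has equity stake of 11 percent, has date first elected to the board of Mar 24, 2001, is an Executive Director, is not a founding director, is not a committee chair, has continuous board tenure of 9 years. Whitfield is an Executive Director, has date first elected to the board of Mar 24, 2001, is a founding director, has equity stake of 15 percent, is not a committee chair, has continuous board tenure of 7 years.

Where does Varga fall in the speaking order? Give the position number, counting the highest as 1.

By board role: Reyes, Lund, Baptiste and Varga (Lead Independent Director); then Lindqvist, Osei, Whitfield and Okonkwo (Executive Director).
Among Reyes, Lund, Baptiste and Varga, by date first elected to the board (earlier first): Reyes and Lund (Oct 26, 2007) before Baptiste and Varga (May 14, 2009).
Reyes and Lund are each a committee chair, so the next rule applies.
Among Reyes and Lund, by continuous board tenure (higher first): Reyes (19 years) before Lund (2 years).
Baptiste and Varga are each not a committee chair, so the next rule applies.
Among Baptiste and Varga, by continuous board tenure (higher first): Baptiste (20 years) before Varga (10 years).
Among Lindqvist, Osei, Whitfield and Okonkwo, by date first elected to the board (earlier first): Lindqvist, Osei and Whitfield (Mar 24, 2001) before Okonkwo (Jan 10, 2013).
Lindqvist, Osei and Whitfield are each not a committee chair, so the next rule applies.
Among Lindqvist, Osei and Whitfield, by continuous board tenure (higher first): Lindqvist (21 years) before Osei (9 years) before Whitfield (7 years).
Order: Reyes, Lund, Baptiste, Varga, Lindqvist, Osei, Whitfield, Okonkwo. So position 4.

4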